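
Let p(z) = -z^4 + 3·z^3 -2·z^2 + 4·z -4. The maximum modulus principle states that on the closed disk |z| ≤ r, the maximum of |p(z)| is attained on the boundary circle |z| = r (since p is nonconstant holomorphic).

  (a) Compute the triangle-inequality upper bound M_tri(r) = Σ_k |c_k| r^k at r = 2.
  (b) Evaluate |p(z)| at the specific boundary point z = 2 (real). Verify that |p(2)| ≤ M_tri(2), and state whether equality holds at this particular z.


Coefficients: c_0 = -4, c_1 = 4, c_2 = -2, c_3 = 3, c_4 = -1. Radius r = 2.
Part (a). Triangle bound: M_tri(r) = Σ_k |c_k| r^k
  = |-4|·2^0 + |4|·2^1 + |-2|·2^2 + |3|·2^3 + |-1|·2^4
  = 4 + 8 + 8 + 24 + 16 = 60.
This bounds M(r) := max_{|z|=r} |p(z)| from above; equality holds iff all terms c_k z^k can be made to align in phase at a single z on |z|=r.
Part (b). At z = 2 (real, on the circle |z| = r):
  p(2) = (-4)·2^0 + (4)·2^1 + (-2)·2^2 + (3)·2^3 + (-1)·2^4 = 4.
  |p(2)| = 4.
Check: |p(2)| = 4 ≤ 60 = M_tri(2). ✓ Equality does not hold at z = 2 (the coefficients have mixed signs, so the terms do not all align in phase there).

M_tri(2) = 60; |p(2)| = 4; equality at z=2: no.


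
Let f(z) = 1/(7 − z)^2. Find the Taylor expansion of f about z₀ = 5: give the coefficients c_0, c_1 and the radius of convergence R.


Let w = z − z₀, so z = z₀ + w.
Then 7 − z = 7 − (z₀ + w) = (7 − z₀) − w = 2 − w.
f(z) = 1/(2 − w)^2 = (1/(2)^2) · (1 − w/(2))^{−2}.
By the binomial series (1−u)^{−2} = Σ_{n≥0} C(n+1, 1) u^n for |u|<1, with u = w/(2):
  c_n = C(n+1, 1) / (2)^(n+2).
  c_0 = 1/(2)^2 = 1/4.
  c_1 = 2/(2)^3 = 1/4.
The series is valid for |w/d| < 1, i.e. |z − z₀| < |d|.
Radius of convergence: R = |7 − z₀| = |2| = 2 (distance from z₀ to the singularity z = 7).

c_0 = 1/4, c_1 = 1/4; R = 2.


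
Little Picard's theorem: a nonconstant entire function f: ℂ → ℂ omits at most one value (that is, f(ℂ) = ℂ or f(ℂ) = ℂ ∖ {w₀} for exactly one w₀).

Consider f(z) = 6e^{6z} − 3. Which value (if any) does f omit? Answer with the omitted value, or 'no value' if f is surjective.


Little Picard bounds the complement of f(ℂ) to at most one point.
e^{6z} is never zero on ℂ, so 6·e^{6z} takes every value in ℂ ∖ {0}. Adding -3 shifts the range to ℂ ∖ {-3}. Thus f omits exactly the value -3.

Omitted value: -3.


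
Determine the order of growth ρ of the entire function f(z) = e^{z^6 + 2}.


|e^{z^6 + 2}| = e^{Re(1·z^6) + 2} ≤ e^{1|z|^6 + 2} = e^{1r^6 + 2} on |z| = r, so ρ ≤ 6. Choosing z on |z|=r so that 1·z^6 is real positive (always possible by picking arg z appropriately) gives |f(z)| = e^{1r^6 + 2}, matching the bound. The additive constant 2 does not affect log log M(r) ~ 6·log r. Hence ρ = 6.
Therefore ρ = 6.

Order ρ = 6.


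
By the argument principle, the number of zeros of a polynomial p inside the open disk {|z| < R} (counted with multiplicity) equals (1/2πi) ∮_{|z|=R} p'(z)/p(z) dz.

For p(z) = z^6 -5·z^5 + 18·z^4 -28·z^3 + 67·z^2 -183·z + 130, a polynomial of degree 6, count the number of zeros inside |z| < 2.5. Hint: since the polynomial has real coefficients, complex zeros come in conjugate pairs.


The zeros of p are: 2, (2 + 3i), (2 - 3i), (-1 + 2i), (-1 - 2i), 1.
Their magnitudes are: 2, 3.606, 3.606, 2.236, 2.236, 1.
Zeros with |z| < R = 2.5: 2, (-1 + 2i), (-1 - 2i), 1.
Count = 4.
By the argument principle, (1/2πi) ∮_{|z|=R} p'(z)/p(z) dz equals exactly this count.

Number of zeros inside |z| < 2.5: 4.


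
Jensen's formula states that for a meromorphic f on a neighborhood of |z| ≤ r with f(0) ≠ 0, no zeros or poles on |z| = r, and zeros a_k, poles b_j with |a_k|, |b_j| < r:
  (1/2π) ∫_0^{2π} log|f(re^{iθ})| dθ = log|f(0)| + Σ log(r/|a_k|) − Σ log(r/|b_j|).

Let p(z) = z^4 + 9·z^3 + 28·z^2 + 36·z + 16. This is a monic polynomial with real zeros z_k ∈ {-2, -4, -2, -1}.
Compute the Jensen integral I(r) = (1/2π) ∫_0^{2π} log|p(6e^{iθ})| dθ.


Zeros: -4, -2, -2, -1; r = 6.
Inside |z| < r: -4, -2, -2, -1. Outside (|z| ≥ r): ∅.
p(0) = 16, so log|p(0)| = log(16) = 2.7726.
Apply Jensen: I(r) = log|p(0)| + Σ_k log(r/|z_k|), summed over zeros inside |z| < r.
  log(r/|z_k|) for z_k = -2: log(6/2) = 1.0986
  log(r/|z_k|) for z_k = -4: log(6/4) = 0.4055
  log(r/|z_k|) for z_k = -2: log(6/2) = 1.0986
  log(r/|z_k|) for z_k = -1: log(6/1) = 1.7918
Sum over inside zeros: 4.3944.
I(r) = log|p(0)| + (inside sum) = 2.7726 + 4.3944 = 7.1670.
Closed form (all zeros inside, monic): I(r) = n·log(r) = 4·log(6) = 7.1670. ✓

I(r) ≈ 7.1670.


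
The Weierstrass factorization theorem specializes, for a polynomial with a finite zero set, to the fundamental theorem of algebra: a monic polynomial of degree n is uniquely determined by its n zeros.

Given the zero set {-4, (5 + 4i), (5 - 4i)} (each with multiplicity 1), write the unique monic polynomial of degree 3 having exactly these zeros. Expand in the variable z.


The polynomial is p(z) = ∏_{α ∈ S} (z − α), where S = {-4, (5 + 4i), (5 - 4i)}.
Expanding the product yields: p(z) = z^3 -6·z^2 + z + 164.
Note conjugate pairs combine to real quadratics: (z − (5+4i))(z − (5−4i)) = z² − 10z + 41.
The resulting polynomial has degree 3 and real coefficients as required.

p(z) = z^3 -6·z^2 + z + 164.


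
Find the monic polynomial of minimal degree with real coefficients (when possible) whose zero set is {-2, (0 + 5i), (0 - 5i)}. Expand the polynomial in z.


The polynomial is p(z) = ∏_{α ∈ S} (z − α), where S = {-2, (0 + 5i), (0 - 5i)}.
Expanding the product yields: p(z) = z^3 + 2·z^2 + 25·z + 50.
Note conjugate pairs combine to real quadratics: (z − (0+5i))(z − (0−5i)) = z² + 25.
The resulting polynomial has degree 3 and real coefficients as required.

p(z) = z^3 + 2·z^2 + 25·z + 50.


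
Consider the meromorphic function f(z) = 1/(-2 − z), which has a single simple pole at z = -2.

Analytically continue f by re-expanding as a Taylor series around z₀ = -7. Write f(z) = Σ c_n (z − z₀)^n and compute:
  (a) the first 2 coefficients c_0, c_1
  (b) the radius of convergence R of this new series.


Let w = z − z₀, so z = z₀ + w.
Then -2 − z = -2 − (z₀ + w) = (-2 − z₀) − w = 5 − w.
f(z) = 1/(5 − w) = (1/(5)) · 1/(1 − w/(5)) = Σ_{n≥0} w^n / (5)^(n+1).
So c_n = 1/(5)^(n+1):
  c_0 = 1/(5)^1 = 1/5.
  c_1 = 1/(5)^2 = 1/25.
The series is valid for |w/d| < 1, i.e. |z − z₀| < |d|.
Radius of convergence: R = |-2 − z₀| = |5| = 5 (distance from z₀ to the singularity z = -2).

c_0 = 1/5, c_1 = 1/25; R = 5.


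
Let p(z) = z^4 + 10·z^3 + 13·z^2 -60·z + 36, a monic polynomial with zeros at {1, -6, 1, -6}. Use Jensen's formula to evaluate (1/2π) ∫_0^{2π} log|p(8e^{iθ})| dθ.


Zeros: -6, -6, 1, 1; r = 8.
Inside |z| < r: -6, -6, 1, 1. Outside (|z| ≥ r): ∅.
p(0) = 36, so log|p(0)| = log(36) = 3.5835.
Apply Jensen: I(r) = log|p(0)| + Σ_k log(r/|z_k|), summed over zeros inside |z| < r.
  log(r/|z_k|) for z_k = 1: log(8/1) = 2.0794
  log(r/|z_k|) for z_k = -6: log(8/6) = 0.2877
  log(r/|z_k|) for z_k = 1: log(8/1) = 2.0794
  log(r/|z_k|) for z_k = -6: log(8/6) = 0.2877
Sum over inside zeros: 4.7342.
I(r) = log|p(0)| + (inside sum) = 3.5835 + 4.7342 = 8.3178.
Closed form (all zeros inside, monic): I(r) = n·log(r) = 4·log(8) = 8.3178. ✓

I(r) ≈ 8.3178.


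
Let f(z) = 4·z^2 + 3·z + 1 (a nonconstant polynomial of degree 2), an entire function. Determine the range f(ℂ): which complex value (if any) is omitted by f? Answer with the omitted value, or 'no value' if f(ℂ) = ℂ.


Little Picard bounds the complement of f(ℂ) to at most one point.
For every w ∈ ℂ, the equation p(z) − w = 0 is a nonconstant polynomial in z and hence has at least one root by the fundamental theorem of algebra. So p is surjective onto ℂ, omitting no value.

Omitted value: no value.


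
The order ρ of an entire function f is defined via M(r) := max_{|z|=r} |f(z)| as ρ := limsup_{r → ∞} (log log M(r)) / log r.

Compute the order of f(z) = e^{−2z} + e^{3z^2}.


Each summand is entire of order 1 and 2 respectively (as in the single-exponential case). The order of a sum is at most the max of the orders, so ρ ≤ 2. For the lower bound: on |z|=r choose arg z so that 3z^2 is real positive; then |e^{3z^2}| = e^{3r^2} while |e^{-2z}| ≤ e^{2r^1} = o(e^{3r^2}). So |f| ≥ e^{3r^2}(1 − o(1)) and ρ ≥ 2. Hence ρ = max(1, 2) = 2.
Therefore ρ = 2.

Order ρ = 2.


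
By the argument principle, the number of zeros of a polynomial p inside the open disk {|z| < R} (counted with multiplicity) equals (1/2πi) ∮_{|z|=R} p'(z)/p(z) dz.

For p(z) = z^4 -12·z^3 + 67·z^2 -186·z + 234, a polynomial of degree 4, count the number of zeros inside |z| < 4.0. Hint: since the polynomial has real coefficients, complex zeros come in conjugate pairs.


The zeros of p are: (3 + 3i), (3 - 3i), (3 + 2i), (3 - 2i).
Their magnitudes are: 4.243, 4.243, 3.606, 3.606.
Zeros with |z| < R = 4.0: (3 + 2i), (3 - 2i).
Count = 2.
By the argument principle, (1/2πi) ∮_{|z|=R} p'(z)/p(z) dz equals exactly this count.

Number of zeros inside |z| < 4.0: 2.


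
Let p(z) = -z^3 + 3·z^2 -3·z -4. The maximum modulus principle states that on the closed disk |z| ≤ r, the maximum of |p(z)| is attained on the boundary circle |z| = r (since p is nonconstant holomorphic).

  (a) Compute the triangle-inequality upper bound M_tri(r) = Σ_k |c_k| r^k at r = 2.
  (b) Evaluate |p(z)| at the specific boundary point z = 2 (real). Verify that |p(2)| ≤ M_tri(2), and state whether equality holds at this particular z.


Coefficients: c_0 = -4, c_1 = -3, c_2 = 3, c_3 = -1. Radius r = 2.
Part (a). Triangle bound: M_tri(r) = Σ_k |c_k| r^k
  = |-4|·2^0 + |-3|·2^1 + |3|·2^2 + |-1|·2^3
  = 4 + 6 + 12 + 8 = 30.
This bounds M(r) := max_{|z|=r} |p(z)| from above; equality holds iff all terms c_k z^k can be made to align in phase at a single z on |z|=r.
Part (b). At z = 2 (real, on the circle |z| = r):
  p(2) = (-4)·2^0 + (-3)·2^1 + (3)·2^2 + (-1)·2^3 = -6.
  |p(2)| = 6.
Check: |p(2)| = 6 ≤ 30 = M_tri(2). ✓ Equality does not hold at z = 2 (the coefficients have mixed signs, so the terms do not all align in phase there).

M_tri(2) = 30; |p(2)| = 6; equality at z=2: no.


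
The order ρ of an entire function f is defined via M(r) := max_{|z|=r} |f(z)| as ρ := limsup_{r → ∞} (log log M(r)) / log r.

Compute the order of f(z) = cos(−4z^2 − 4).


Write cos(w) = (e^{iw} ± e^{−iw})/(2 or 2i), so |cos(w)| ≤ e^{|w|}. With w = −4z^2 − 4, |w| ≤ 4r^2 + 4 on |z|=r, giving M(r) ≤ e^{4r^2 + 4} and ρ ≤ 2. For the lower bound, choose z on |z|=r with -4z^2 purely imaginary of modulus 4r^2; then |cos(−4z^2 − 4)| grows like e^{4r^2}/2, so ρ ≥ 2. Hence ρ = 2.
Therefore ρ = 2.

Order ρ = 2.


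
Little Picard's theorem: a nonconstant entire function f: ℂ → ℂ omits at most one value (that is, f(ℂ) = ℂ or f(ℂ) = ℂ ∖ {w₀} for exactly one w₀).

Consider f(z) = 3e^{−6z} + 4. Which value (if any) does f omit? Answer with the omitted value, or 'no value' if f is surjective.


Little Picard bounds the complement of f(ℂ) to at most one point.
e^{−6z} is never zero on ℂ, so 3·e^{−6z} takes every value in ℂ ∖ {0}. Adding 4 shifts the range to ℂ ∖ {4}. Thus f omits exactly the value 4.

Omitted value: 4.


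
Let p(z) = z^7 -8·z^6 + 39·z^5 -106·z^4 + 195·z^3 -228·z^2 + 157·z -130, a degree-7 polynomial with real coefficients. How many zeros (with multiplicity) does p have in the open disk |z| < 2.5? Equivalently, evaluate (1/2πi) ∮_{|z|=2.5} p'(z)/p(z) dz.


The zeros of p are: (0 + 1i), (0 - 1i), (2 + 3i), (2 - 3i), (1 + 2i), (1 - 2i), 2.
Their magnitudes are: 1, 1, 3.606, 3.606, 2.236, 2.236, 2.
Zeros with |z| < R = 2.5: (0 + 1i), (0 - 1i), (1 + 2i), (1 - 2i), 2.
Count = 5.
By the argument principle, (1/2πi) ∮_{|z|=R} p'(z)/p(z) dz equals exactly this count.

Number of zeros inside |z| < 2.5: 5.


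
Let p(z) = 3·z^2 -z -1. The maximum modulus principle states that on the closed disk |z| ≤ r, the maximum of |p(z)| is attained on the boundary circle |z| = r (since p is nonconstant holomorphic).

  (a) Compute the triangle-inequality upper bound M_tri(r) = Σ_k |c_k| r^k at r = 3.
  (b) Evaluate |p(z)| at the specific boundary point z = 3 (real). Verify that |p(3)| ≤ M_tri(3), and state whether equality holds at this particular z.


Coefficients: c_0 = -1, c_1 = -1, c_2 = 3. Radius r = 3.
Part (a). Triangle bound: M_tri(r) = Σ_k |c_k| r^k
  = |-1|·3^0 + |-1|·3^1 + |3|·3^2
  = 1 + 3 + 27 = 31.
This bounds M(r) := max_{|z|=r} |p(z)| from above; equality holds iff all terms c_k z^k can be made to align in phase at a single z on |z|=r.
Part (b). At z = 3 (real, on the circle |z| = r):
  p(3) = (-1)·3^0 + (-1)·3^1 + (3)·3^2 = 23.
  |p(3)| = 23.
Check: |p(3)| = 23 ≤ 31 = M_tri(3). ✓ Equality does not hold at z = 3 (the coefficients have mixed signs, so the terms do not all align in phase there).

M_tri(3) = 31; |p(3)| = 23; equality at z=3: no.


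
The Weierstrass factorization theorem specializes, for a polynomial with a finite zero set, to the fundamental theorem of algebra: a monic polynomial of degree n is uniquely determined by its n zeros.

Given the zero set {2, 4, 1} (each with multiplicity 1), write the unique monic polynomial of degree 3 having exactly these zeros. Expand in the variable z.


The polynomial is p(z) = ∏_{α ∈ S} (z − α), where S = {2, 4, 1}.
Expanding the product yields: p(z) = z^3 -7·z^2 + 14·z -8.
The resulting polynomial has degree 3 and real coefficients as required.

p(z) = z^3 -7·z^2 + 14·z -8.


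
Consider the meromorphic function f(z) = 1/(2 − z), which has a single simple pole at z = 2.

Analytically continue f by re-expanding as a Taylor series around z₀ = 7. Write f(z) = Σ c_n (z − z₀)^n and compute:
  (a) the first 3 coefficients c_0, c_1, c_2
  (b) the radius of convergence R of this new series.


Let w = z − z₀, so z = z₀ + w.
Then 2 − z = 2 − (z₀ + w) = (2 − z₀) − w = -5 − w.
f(z) = 1/(-5 − w) = (1/(-5)) · 1/(1 − w/(-5)) = Σ_{n≥0} w^n / (-5)^(n+1).
So c_n = 1/(-5)^(n+1):
  c_0 = 1/(-5)^1 = -1/5.
  c_1 = 1/(-5)^2 = 1/25.
  c_2 = 1/(-5)^3 = -1/125.
The series is valid for |w/d| < 1, i.e. |z − z₀| < |d|.
Radius of convergence: R = |2 − z₀| = |-5| = 5 (distance from z₀ to the singularity z = 2).

c_0 = -1/5, c_1 = 1/25, c_2 = -1/125; R = 5.


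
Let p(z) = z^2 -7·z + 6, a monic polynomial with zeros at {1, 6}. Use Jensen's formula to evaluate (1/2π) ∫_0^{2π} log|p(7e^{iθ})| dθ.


Zeros: 1, 6; r = 7.
Inside |z| < r: 1, 6. Outside (|z| ≥ r): ∅.
p(0) = 6, so log|p(0)| = log(6) = 1.7918.
Apply Jensen: I(r) = log|p(0)| + Σ_k log(r/|z_k|), summed over zeros inside |z| < r.
  log(r/|z_k|) for z_k = 1: log(7/1) = 1.9459
  log(r/|z_k|) for z_k = 6: log(7/6) = 0.1542
Sum over inside zeros: 2.1001.
I(r) = log|p(0)| + (inside sum) = 1.7918 + 2.1001 = 3.8918.
Closed form (all zeros inside, monic): I(r) = n·log(r) = 2·log(7) = 3.8918. ✓

I(r) ≈ 3.8918.


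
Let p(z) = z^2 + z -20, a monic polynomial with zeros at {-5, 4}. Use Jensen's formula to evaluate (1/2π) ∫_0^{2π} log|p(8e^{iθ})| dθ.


Zeros: -5, 4; r = 8.
Inside |z| < r: -5, 4. Outside (|z| ≥ r): ∅.
p(0) = -20, so log|p(0)| = log(20) = 2.9957.
Apply Jensen: I(r) = log|p(0)| + Σ_k log(r/|z_k|), summed over zeros inside |z| < r.
  log(r/|z_k|) for z_k = -5: log(8/5) = 0.4700
  log(r/|z_k|) for z_k = 4: log(8/4) = 0.6931
Sum over inside zeros: 1.1632.
I(r) = log|p(0)| + (inside sum) = 2.9957 + 1.1632 = 4.1589.
Closed form (all zeros inside, monic): I(r) = n·log(r) = 2·log(8) = 4.1589. ✓

I(r) ≈ 4.1589.


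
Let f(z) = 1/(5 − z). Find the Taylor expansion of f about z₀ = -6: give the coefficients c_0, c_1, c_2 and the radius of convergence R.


Let w = z − z₀, so z = z₀ + w.
Then 5 − z = 5 − (z₀ + w) = (5 − z₀) − w = 11 − w.
f(z) = 1/(11 − w) = (1/(11)) · 1/(1 − w/(11)) = Σ_{n≥0} w^n / (11)^(n+1).
So c_n = 1/(11)^(n+1):
  c_0 = 1/(11)^1 = 1/11.
  c_1 = 1/(11)^2 = 1/121.
  c_2 = 1/(11)^3 = 1/1331.
The series is valid for |w/d| < 1, i.e. |z − z₀| < |d|.
Radius of convergence: R = |5 − z₀| = |11| = 11 (distance from z₀ to the singularity z = 5).

c_0 = 1/11, c_1 = 1/121, c_2 = 1/1331; R = 11.


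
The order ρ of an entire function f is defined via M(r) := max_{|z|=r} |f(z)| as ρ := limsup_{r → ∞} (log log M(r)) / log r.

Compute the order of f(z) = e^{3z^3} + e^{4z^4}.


Each summand is entire of order 3 and 4 respectively (as in the single-exponential case). The order of a sum is at most the max of the orders, so ρ ≤ 4. For the lower bound: on |z|=r choose arg z so that 4z^4 is real positive; then |e^{4z^4}| = e^{4r^4} while |e^{3z^3}| ≤ e^{3r^3} = o(e^{4r^4}). So |f| ≥ e^{4r^4}(1 − o(1)) and ρ ≥ 4. Hence ρ = max(3, 4) = 4.
Therefore ρ = 4.

Order ρ = 4.


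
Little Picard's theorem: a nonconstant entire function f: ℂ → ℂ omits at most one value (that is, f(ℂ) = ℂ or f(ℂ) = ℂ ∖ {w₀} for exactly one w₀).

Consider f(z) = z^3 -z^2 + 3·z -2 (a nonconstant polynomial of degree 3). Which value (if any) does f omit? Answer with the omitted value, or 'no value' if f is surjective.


Little Picard bounds the complement of f(ℂ) to at most one point.
For every w ∈ ℂ, the equation p(z) − w = 0 is a nonconstant polynomial in z and hence has at least one root by the fundamental theorem of algebra. So p is surjective onto ℂ, omitting no value.

Omitted value: no value.


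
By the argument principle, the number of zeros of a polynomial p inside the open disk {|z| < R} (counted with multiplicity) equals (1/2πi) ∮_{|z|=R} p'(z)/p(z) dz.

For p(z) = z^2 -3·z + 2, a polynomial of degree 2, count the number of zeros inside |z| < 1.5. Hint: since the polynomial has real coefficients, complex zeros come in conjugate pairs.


The zeros of p are: 1, 2.
Their magnitudes are: 1, 2.
Zeros with |z| < R = 1.5: 1.
Count = 1.
By the argument principle, (1/2πi) ∮_{|z|=R} p'(z)/p(z) dz equals exactly this count.

Number of zeros inside |z| < 1.5: 1.


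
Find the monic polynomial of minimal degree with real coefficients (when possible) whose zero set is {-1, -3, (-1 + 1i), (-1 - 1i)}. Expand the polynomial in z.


The polynomial is p(z) = ∏_{α ∈ S} (z − α), where S = {-1, -3, (-1 + 1i), (-1 - 1i)}.
Expanding the product yields: p(z) = z^4 + 6·z^3 + 13·z^2 + 14·z + 6.
Note conjugate pairs combine to real quadratics: (z − (-1+1i))(z − (-1−1i)) = z² + 2z + 2.
The resulting polynomial has degree 4 and real coefficients as required.

p(z) = z^4 + 6·z^3 + 13·z^2 + 14·z + 6.


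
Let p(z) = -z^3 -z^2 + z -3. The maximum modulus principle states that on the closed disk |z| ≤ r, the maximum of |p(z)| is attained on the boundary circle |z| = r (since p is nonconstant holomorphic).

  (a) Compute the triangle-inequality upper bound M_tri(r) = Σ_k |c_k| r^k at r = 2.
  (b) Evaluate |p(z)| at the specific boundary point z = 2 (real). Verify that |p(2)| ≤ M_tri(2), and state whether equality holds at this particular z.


Coefficients: c_0 = -3, c_1 = 1, c_2 = -1, c_3 = -1. Radius r = 2.
Part (a). Triangle bound: M_tri(r) = Σ_k |c_k| r^k
  = |-3|·2^0 + |1|·2^1 + |-1|·2^2 + |-1|·2^3
  = 3 + 2 + 4 + 8 = 17.
This bounds M(r) := max_{|z|=r} |p(z)| from above; equality holds iff all terms c_k z^k can be made to align in phase at a single z on |z|=r.
Part (b). At z = 2 (real, on the circle |z| = r):
  p(2) = (-3)·2^0 + (1)·2^1 + (-1)·2^2 + (-1)·2^3 = -13.
  |p(2)| = 13.
Check: |p(2)| = 13 ≤ 17 = M_tri(2). ✓ Equality does not hold at z = 2 (the coefficients have mixed signs, so the terms do not all align in phase there).

M_tri(2) = 17; |p(2)| = 13; equality at z=2: no.


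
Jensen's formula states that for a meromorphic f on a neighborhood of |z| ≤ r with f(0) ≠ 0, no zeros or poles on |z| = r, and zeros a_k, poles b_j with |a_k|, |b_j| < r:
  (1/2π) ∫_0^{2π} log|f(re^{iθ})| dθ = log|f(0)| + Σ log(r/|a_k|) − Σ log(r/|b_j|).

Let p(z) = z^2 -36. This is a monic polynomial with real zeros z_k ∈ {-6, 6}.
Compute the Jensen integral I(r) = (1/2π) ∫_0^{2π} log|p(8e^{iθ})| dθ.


Zeros: -6, 6; r = 8.
Inside |z| < r: -6, 6. Outside (|z| ≥ r): ∅.
p(0) = -36, so log|p(0)| = log(36) = 3.5835.
Apply Jensen: I(r) = log|p(0)| + Σ_k log(r/|z_k|), summed over zeros inside |z| < r.
  log(r/|z_k|) for z_k = -6: log(8/6) = 0.2877
  log(r/|z_k|) for z_k = 6: log(8/6) = 0.2877
Sum over inside zeros: 0.5754.
I(r) = log|p(0)| + (inside sum) = 3.5835 + 0.5754 = 4.1589.
Closed form (all zeros inside, monic): I(r) = n·log(r) = 2·log(8) = 4.1589. ✓

I(r) ≈ 4.1589.


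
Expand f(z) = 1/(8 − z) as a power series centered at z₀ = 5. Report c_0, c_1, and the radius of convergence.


Let w = z − z₀, so z = z₀ + w.
Then 8 − z = 8 − (z₀ + w) = (8 − z₀) − w = 3 − w.
f(z) = 1/(3 − w) = (1/(3)) · 1/(1 − w/(3)) = Σ_{n≥0} w^n / (3)^(n+1).
So c_n = 1/(3)^(n+1):
  c_0 = 1/(3)^1 = 1/3.
  c_1 = 1/(3)^2 = 1/9.
The series is valid for |w/d| < 1, i.e. |z − z₀| < |d|.
Radius of convergence: R = |8 − z₀| = |3| = 3 (distance from z₀ to the singularity z = 8).

c_0 = 1/3, c_1 = 1/9; R = 3.


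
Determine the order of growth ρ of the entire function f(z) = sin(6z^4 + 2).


Write sin(w) = (e^{iw} ± e^{−iw})/(2 or 2i), so |sin(w)| ≤ e^{|w|}. With w = 6z^4 + 2, |w| ≤ 6r^4 + 2 on |z|=r, giving M(r) ≤ e^{6r^4 + 2} and ρ ≤ 4. For the lower bound, choose z on |z|=r with 6z^4 purely imaginary of modulus 6r^4; then |sin(6z^4 + 2)| grows like e^{6r^4}/2, so ρ ≥ 4. Hence ρ = 4.
Therefore ρ = 4.

Order ρ = 4.


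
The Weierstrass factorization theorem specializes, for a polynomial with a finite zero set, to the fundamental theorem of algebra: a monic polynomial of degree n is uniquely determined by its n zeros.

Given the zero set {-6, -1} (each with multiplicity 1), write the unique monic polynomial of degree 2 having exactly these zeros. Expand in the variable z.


The polynomial is p(z) = ∏_{α ∈ S} (z − α), where S = {-6, -1}.
Expanding the product yields: p(z) = z^2 + 7·z + 6.
The resulting polynomial has degree 2 and real coefficients as required.

p(z) = z^2 + 7·z + 6.


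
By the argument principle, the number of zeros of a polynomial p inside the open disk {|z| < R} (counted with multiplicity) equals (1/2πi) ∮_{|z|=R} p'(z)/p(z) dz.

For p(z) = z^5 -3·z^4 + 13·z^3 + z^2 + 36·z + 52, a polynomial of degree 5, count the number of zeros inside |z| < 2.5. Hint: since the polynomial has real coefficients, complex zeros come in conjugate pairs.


The zeros of p are: (0 + 2i), (0 - 2i), -1, (2 + 3i), (2 - 3i).
Their magnitudes are: 2, 2, 1, 3.606, 3.606.
Zeros with |z| < R = 2.5: (0 + 2i), (0 - 2i), -1.
Count = 3.
By the argument principle, (1/2πi) ∮_{|z|=R} p'(z)/p(z) dz equals exactly this count.

Number of zeros inside |z| < 2.5: 3.


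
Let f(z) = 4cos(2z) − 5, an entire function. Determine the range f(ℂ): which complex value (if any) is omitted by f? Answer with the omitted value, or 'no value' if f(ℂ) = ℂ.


Little Picard bounds the complement of f(ℂ) to at most one point.
cos is entire and surjective onto ℂ: for every w ∈ ℂ, cos(ζ) = w has a solution ζ ∈ ℂ (e.g., via the complex inverse arccos). With ζ = 2z this gives z = ζ/(2). Then 4·cos(2z) takes every value in 4·ℂ = ℂ, and adding -5 is a bijection of ℂ. So f is surjective and omits no value. (Note: only on the real line is cos bounded by [−1, 1].)

Omitted value: no value.


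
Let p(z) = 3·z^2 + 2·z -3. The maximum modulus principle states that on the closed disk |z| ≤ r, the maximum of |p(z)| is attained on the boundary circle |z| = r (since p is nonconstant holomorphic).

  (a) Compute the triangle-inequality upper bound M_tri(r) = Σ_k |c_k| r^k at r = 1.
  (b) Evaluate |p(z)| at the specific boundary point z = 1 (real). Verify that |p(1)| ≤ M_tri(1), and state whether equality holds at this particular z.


Coefficients: c_0 = -3, c_1 = 2, c_2 = 3. Radius r = 1.
Part (a). Triangle bound: M_tri(r) = Σ_k |c_k| r^k
  = |-3|·1^0 + |2|·1^1 + |3|·1^2
  = 3 + 2 + 3 = 8.
This bounds M(r) := max_{|z|=r} |p(z)| from above; equality holds iff all terms c_k z^k can be made to align in phase at a single z on |z|=r.
Part (b). At z = 1 (real, on the circle |z| = r):
  p(1) = (-3)·1^0 + (2)·1^1 + (3)·1^2 = 2.
  |p(1)| = 2.
Check: |p(1)| = 2 ≤ 8 = M_tri(1). ✓ Equality does not hold at z = 1 (the coefficients have mixed signs, so the terms do not all align in phase there).

M_tri(1) = 8; |p(1)| = 2; equality at z=1: no.


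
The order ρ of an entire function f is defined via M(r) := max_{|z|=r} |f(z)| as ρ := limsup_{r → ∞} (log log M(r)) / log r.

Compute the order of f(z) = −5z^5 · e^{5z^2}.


M(r) = max_{|z|=r} |-5|·|z|^5·|e^{5z^2}| = 5·r^5 · e^{5r^2} (the factors attain their maxima compatibly on |z|=r). Then log M(r) = log 5 + 5·log r + 5r^2, dominated by the last term, so log log M(r) ~ 2·log r. The polynomial factor -5z^5 contributes only a log r term and does not affect the order. ρ = 2.
Therefore ρ = 2.

Order ρ = 2.


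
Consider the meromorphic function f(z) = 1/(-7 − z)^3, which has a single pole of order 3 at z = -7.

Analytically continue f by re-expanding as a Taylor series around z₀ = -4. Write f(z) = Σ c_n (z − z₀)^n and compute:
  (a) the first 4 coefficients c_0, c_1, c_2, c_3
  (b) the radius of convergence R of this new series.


Let w = z − z₀, so z = z₀ + w.
Then -7 − z = -7 − (z₀ + w) = (-7 − z₀) − w = -3 − w.
f(z) = 1/(-3 − w)^3 = (1/(-3)^3) · (1 − w/(-3))^{−3}.
By the binomial series (1−u)^{−3} = Σ_{n≥0} C(n+2, 2) u^n for |u|<1, with u = w/(-3):
  c_n = C(n+2, 2) / (-3)^(n+3).
  c_0 = 1/(-3)^3 = -1/27.
  c_1 = 3/(-3)^4 = 1/27.
  c_2 = 6/(-3)^5 = -2/81.
  c_3 = 10/(-3)^6 = 10/729.
The series is valid for |w/d| < 1, i.e. |z − z₀| < |d|.
Radius of convergence: R = |-7 − z₀| = |-3| = 3 (distance from z₀ to the singularity z = -7).

c_0 = -1/27, c_1 = 1/27, c_2 = -2/81, c_3 = 10/729; R = 3.


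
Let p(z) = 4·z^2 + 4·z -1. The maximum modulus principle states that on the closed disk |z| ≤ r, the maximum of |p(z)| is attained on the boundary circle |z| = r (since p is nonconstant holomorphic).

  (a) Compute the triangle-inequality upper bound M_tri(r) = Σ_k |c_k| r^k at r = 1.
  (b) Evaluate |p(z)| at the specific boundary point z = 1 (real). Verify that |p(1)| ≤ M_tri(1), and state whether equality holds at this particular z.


Coefficients: c_0 = -1, c_1 = 4, c_2 = 4. Radius r = 1.
Part (a). Triangle bound: M_tri(r) = Σ_k |c_k| r^k
  = |-1|·1^0 + |4|·1^1 + |4|·1^2
  = 1 + 4 + 4 = 9.
This bounds M(r) := max_{|z|=r} |p(z)| from above; equality holds iff all terms c_k z^k can be made to align in phase at a single z on |z|=r.
Part (b). At z = 1 (real, on the circle |z| = r):
  p(1) = (-1)·1^0 + (4)·1^1 + (4)·1^2 = 7.
  |p(1)| = 7.
Check: |p(1)| = 7 ≤ 9 = M_tri(1). ✓ Equality does not hold at z = 1 (the coefficients have mixed signs, so the terms do not all align in phase there).

M_tri(1) = 9; |p(1)| = 7; equality at z=1: no.


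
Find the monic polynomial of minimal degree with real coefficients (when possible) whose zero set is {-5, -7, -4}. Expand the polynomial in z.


The polynomial is p(z) = ∏_{α ∈ S} (z − α), where S = {-5, -7, -4}.
Expanding the product yields: p(z) = z^3 + 16·z^2 + 83·z + 140.
The resulting polynomial has degree 3 and real coefficients as required.

p(z) = z^3 + 16·z^2 + 83·z + 140.


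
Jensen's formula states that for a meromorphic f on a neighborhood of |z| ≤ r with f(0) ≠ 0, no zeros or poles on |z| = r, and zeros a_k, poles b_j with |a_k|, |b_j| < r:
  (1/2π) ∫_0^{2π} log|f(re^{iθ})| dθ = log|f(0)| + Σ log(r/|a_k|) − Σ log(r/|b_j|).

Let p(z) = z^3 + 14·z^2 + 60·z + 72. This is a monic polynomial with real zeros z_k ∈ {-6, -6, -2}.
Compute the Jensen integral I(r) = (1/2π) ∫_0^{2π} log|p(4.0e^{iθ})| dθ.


Zeros: -6, -6, -2; r = 4.0.
Inside |z| < r: -2. Outside (|z| ≥ r): -6, -6.
p(0) = 72, so log|p(0)| = log(72) = 4.2767.
Apply Jensen: I(r) = log|p(0)| + Σ_k log(r/|z_k|), summed over zeros inside |z| < r.
  log(r/|z_k|) for z_k = -2: log(4.0/2) = 0.6931
  Outside zeros (-6, -6) contribute nothing to the Jensen sum.
Sum over inside zeros: 0.6931.
I(r) = log|p(0)| + (inside sum) = 4.2767 + 0.6931 = 4.9698.
Note: since some zeros are outside |z| ≤ r, the simplified n·log(r) form does NOT apply — only the inside zeros contribute.

I(r) ≈ 4.9698.


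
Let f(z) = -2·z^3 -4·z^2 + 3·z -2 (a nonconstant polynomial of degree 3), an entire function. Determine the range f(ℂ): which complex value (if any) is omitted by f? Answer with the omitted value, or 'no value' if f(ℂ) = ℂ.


Little Picard bounds the complement of f(ℂ) to at most one point.
For every w ∈ ℂ, the equation p(z) − w = 0 is a nonconstant polynomial in z and hence has at least one root by the fundamental theorem of algebra. So p is surjective onto ℂ, omitting no value.

Omitted value: no value.


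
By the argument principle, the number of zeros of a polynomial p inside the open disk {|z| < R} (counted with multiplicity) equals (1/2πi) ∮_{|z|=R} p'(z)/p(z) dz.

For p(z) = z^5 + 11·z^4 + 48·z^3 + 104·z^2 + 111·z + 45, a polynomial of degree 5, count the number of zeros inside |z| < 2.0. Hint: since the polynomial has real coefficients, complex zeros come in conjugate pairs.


The zeros of p are: -3, (-2 + 1i), (-2 - 1i), -3, -1.
Their magnitudes are: 3, 2.236, 2.236, 3, 1.
Zeros with |z| < R = 2.0: -1.
Count = 1.
By the argument principle, (1/2πi) ∮_{|z|=R} p'(z)/p(z) dz equals exactly this count.

Number of zeros inside |z| < 2.0: 1.


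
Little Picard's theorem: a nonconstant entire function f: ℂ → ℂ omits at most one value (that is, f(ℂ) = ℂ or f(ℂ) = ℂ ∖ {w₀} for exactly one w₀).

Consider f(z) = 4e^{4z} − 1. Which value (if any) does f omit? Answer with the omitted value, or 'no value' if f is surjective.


Little Picard bounds the complement of f(ℂ) to at most one point.
e^{4z} is never zero on ℂ, so 4·e^{4z} takes every value in ℂ ∖ {0}. Adding -1 shifts the range to ℂ ∖ {-1}. Thus f omits exactly the value -1.

Omitted value: -1.


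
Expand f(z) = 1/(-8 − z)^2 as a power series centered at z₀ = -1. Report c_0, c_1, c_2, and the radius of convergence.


Let w = z − z₀, so z = z₀ + w.
Then -8 − z = -8 − (z₀ + w) = (-8 − z₀) − w = -7 − w.
f(z) = 1/(-7 − w)^2 = (1/(-7)^2) · (1 − w/(-7))^{−2}.
By the binomial series (1−u)^{−2} = Σ_{n≥0} C(n+1, 1) u^n for |u|<1, with u = w/(-7):
  c_n = C(n+1, 1) / (-7)^(n+2).
  c_0 = 1/(-7)^2 = 1/49.
  c_1 = 2/(-7)^3 = -2/343.
  c_2 = 3/(-7)^4 = 3/2401.
The series is valid for |w/d| < 1, i.e. |z − z₀| < |d|.
Radius of convergence: R = |-8 − z₀| = |-7| = 7 (distance from z₀ to the singularity z = -8).

c_0 = 1/49, c_1 = -2/343, c_2 = 3/2401; R = 7.


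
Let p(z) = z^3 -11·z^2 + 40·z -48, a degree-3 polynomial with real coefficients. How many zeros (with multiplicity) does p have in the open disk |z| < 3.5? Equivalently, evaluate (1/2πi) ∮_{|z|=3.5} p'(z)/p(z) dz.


The zeros of p are: 4, 4, 3.
Their magnitudes are: 4, 4, 3.
Zeros with |z| < R = 3.5: 3.
Count = 1.
By the argument principle, (1/2πi) ∮_{|z|=R} p'(z)/p(z) dz equals exactly this count.

Number of zeros inside |z| < 3.5: 1.


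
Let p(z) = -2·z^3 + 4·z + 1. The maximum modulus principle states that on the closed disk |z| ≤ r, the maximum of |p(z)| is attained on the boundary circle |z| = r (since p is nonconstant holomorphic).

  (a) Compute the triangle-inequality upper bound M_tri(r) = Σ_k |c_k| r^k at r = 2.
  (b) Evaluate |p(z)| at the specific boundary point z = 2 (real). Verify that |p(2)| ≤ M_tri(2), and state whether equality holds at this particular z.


Coefficients: c_0 = 1, c_1 = 4, c_2 = 0, c_3 = -2. Radius r = 2.
Part (a). Triangle bound: M_tri(r) = Σ_k |c_k| r^k
  = |1|·2^0 + |4|·2^1 + |0|·2^2 + |-2|·2^3
  = 1 + 8 + 0 + 16 = 25.
This bounds M(r) := max_{|z|=r} |p(z)| from above; equality holds iff all terms c_k z^k can be made to align in phase at a single z on |z|=r.
Part (b). At z = 2 (real, on the circle |z| = r):
  p(2) = (1)·2^0 + (4)·2^1 + (0)·2^2 + (-2)·2^3 = -7.
  |p(2)| = 7.
Check: |p(2)| = 7 ≤ 25 = M_tri(2). ✓ Equality does not hold at z = 2 (the coefficients have mixed signs, so the terms do not all align in phase there).

M_tri(2) = 25; |p(2)| = 7; equality at z=2: no.


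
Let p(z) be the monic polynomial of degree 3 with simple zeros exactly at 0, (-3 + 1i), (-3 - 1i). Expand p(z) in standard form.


The polynomial is p(z) = ∏_{α ∈ S} (z − α), where S = {0, (-3 + 1i), (-3 - 1i)}.
Expanding the product yields: p(z) = z^3 + 6·z^2 + 10·z.
Note conjugate pairs combine to real quadratics: (z − (-3+1i))(z − (-3−1i)) = z² + 6z + 10.
The resulting polynomial has degree 3 and real coefficients as required.

p(z) = z^3 + 6·z^2 + 10·z.


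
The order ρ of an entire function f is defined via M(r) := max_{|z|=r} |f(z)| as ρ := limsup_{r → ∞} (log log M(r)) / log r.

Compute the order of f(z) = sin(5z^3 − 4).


Write sin(w) = (e^{iw} ± e^{−iw})/(2 or 2i), so |sin(w)| ≤ e^{|w|}. With w = 5z^3 − 4, |w| ≤ 5r^3 + 4 on |z|=r, giving M(r) ≤ e^{5r^3 + 4} and ρ ≤ 3. For the lower bound, choose z on |z|=r with 5z^3 purely imaginary of modulus 5r^3; then |sin(5z^3 − 4)| grows like e^{5r^3}/2, so ρ ≥ 3. Hence ρ = 3.
Therefore ρ = 3.

Order ρ = 3.


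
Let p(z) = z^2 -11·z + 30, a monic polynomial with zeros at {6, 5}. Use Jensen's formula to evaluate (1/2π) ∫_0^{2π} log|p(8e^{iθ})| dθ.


Zeros: 5, 6; r = 8.
Inside |z| < r: 5, 6. Outside (|z| ≥ r): ∅.
p(0) = 30, so log|p(0)| = log(30) = 3.4012.
Apply Jensen: I(r) = log|p(0)| + Σ_k log(r/|z_k|), summed over zeros inside |z| < r.
  log(r/|z_k|) for z_k = 6: log(8/6) = 0.2877
  log(r/|z_k|) for z_k = 5: log(8/5) = 0.4700
Sum over inside zeros: 0.7577.
I(r) = log|p(0)| + (inside sum) = 3.4012 + 0.7577 = 4.1589.
Closed form (all zeros inside, monic): I(r) = n·log(r) = 2·log(8) = 4.1589. ✓

I(r) ≈ 4.1589.


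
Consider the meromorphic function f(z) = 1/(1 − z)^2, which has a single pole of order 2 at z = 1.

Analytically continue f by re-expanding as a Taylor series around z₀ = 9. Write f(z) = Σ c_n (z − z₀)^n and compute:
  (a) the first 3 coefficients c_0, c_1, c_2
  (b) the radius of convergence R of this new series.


Let w = z − z₀, so z = z₀ + w.
Then 1 − z = 1 − (z₀ + w) = (1 − z₀) − w = -8 − w.
f(z) = 1/(-8 − w)^2 = (1/(-8)^2) · (1 − w/(-8))^{−2}.
By the binomial series (1−u)^{−2} = Σ_{n≥0} C(n+1, 1) u^n for |u|<1, with u = w/(-8):
  c_n = C(n+1, 1) / (-8)^(n+2).
  c_0 = 1/(-8)^2 = 1/64.
  c_1 = 2/(-8)^3 = -1/256.
  c_2 = 3/(-8)^4 = 3/4096.
The series is valid for |w/d| < 1, i.e. |z − z₀| < |d|.
Radius of convergence: R = |1 − z₀| = |-8| = 8 (distance from z₀ to the singularity z = 1).

c_0 = 1/64, c_1 = -1/256, c_2 = 3/4096; R = 8.


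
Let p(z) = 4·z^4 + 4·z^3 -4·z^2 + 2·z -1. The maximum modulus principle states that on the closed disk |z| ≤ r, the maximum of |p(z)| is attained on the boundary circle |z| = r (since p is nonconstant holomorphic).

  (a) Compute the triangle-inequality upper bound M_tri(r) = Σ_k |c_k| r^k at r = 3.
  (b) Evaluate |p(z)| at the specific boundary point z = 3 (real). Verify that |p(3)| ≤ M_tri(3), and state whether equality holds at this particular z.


Coefficients: c_0 = -1, c_1 = 2, c_2 = -4, c_3 = 4, c_4 = 4. Radius r = 3.
Part (a). Triangle bound: M_tri(r) = Σ_k |c_k| r^k
  = |-1|·3^0 + |2|·3^1 + |-4|·3^2 + |4|·3^3 + |4|·3^4
  = 1 + 6 + 36 + 108 + 324 = 475.
This bounds M(r) := max_{|z|=r} |p(z)| from above; equality holds iff all terms c_k z^k can be made to align in phase at a single z on |z|=r.
Part (b). At z = 3 (real, on the circle |z| = r):
  p(3) = (-1)·3^0 + (2)·3^1 + (-4)·3^2 + (4)·3^3 + (4)·3^4 = 401.
  |p(3)| = 401.
Check: |p(3)| = 401 ≤ 475 = M_tri(3). ✓ Equality does not hold at z = 3 (the coefficients have mixed signs, so the terms do not all align in phase there).

M_tri(3) = 475; |p(3)| = 401; equality at z=3: no.


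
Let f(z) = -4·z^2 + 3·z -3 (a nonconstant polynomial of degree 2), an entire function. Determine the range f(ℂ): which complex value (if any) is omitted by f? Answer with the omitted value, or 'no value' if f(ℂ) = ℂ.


Little Picard bounds the complement of f(ℂ) to at most one point.
For every w ∈ ℂ, the equation p(z) − w = 0 is a nonconstant polynomial in z and hence has at least one root by the fundamental theorem of algebra. So p is surjective onto ℂ, omitting no value.

Omitted value: no value.


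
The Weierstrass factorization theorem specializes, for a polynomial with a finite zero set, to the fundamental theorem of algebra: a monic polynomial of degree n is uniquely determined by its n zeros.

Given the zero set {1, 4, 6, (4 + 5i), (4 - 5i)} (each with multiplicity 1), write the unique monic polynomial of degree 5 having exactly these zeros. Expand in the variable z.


The polynomial is p(z) = ∏_{α ∈ S} (z − α), where S = {1, 4, 6, (4 + 5i), (4 - 5i)}.
Expanding the product yields: p(z) = z^5 -19·z^4 + 163·z^3 -747·z^2 + 1586·z -984.
Note conjugate pairs combine to real quadratics: (z − (4+5i))(z − (4−5i)) = z² − 8z + 41.
The resulting polynomial has degree 5 and real coefficients as required.

p(z) = z^5 -19·z^4 + 163·z^3 -747·z^2 + 1586·z -984.


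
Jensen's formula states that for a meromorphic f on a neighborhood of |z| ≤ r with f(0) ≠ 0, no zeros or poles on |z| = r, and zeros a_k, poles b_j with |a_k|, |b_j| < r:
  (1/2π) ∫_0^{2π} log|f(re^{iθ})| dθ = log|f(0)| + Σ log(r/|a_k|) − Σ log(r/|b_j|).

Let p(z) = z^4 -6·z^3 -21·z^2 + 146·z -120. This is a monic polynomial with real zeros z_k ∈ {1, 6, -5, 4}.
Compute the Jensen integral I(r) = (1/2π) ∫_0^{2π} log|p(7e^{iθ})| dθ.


Zeros: -5, 1, 4, 6; r = 7.
Inside |z| < r: -5, 1, 4, 6. Outside (|z| ≥ r): ∅.
p(0) = -120, so log|p(0)| = log(120) = 4.7875.
Apply Jensen: I(r) = log|p(0)| + Σ_k log(r/|z_k|), summed over zeros inside |z| < r.
  log(r/|z_k|) for z_k = 1: log(7/1) = 1.9459
  log(r/|z_k|) for z_k = 6: log(7/6) = 0.1542
  log(r/|z_k|) for z_k = -5: log(7/5) = 0.3365
  log(r/|z_k|) for z_k = 4: log(7/4) = 0.5596
Sum over inside zeros: 2.9961.
I(r) = log|p(0)| + (inside sum) = 4.7875 + 2.9961 = 7.7836.
Closed form (all zeros inside, monic): I(r) = n·log(r) = 4·log(7) = 7.7836. ✓

I(r) ≈ 7.7836.


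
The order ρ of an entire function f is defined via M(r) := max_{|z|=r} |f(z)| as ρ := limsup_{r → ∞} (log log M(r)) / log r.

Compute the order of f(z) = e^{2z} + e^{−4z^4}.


Each summand is entire of order 1 and 4 respectively (as in the single-exponential case). The order of a sum is at most the max of the orders, so ρ ≤ 4. For the lower bound: on |z|=r choose arg z so that -4z^4 is real positive; then |e^{-4z^4}| = e^{4r^4} while |e^{2z}| ≤ e^{2r^1} = o(e^{4r^4}). So |f| ≥ e^{4r^4}(1 − o(1)) and ρ ≥ 4. Hence ρ = max(1, 4) = 4.
Therefore ρ = 4.

Order ρ = 4.


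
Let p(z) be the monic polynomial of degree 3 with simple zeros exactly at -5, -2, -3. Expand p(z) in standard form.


The polynomial is p(z) = ∏_{α ∈ S} (z − α), where S = {-5, -2, -3}.
Expanding the product yields: p(z) = z^3 + 10·z^2 + 31·z + 30.
The resulting polynomial has degree 3 and real coefficients as required.

p(z) = z^3 + 10·z^2 + 31·z + 30.


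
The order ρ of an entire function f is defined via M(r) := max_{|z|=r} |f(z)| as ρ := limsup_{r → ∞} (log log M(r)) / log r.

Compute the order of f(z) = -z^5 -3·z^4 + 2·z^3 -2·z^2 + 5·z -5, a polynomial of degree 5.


|f(z)| ≤ Σ|c_k|·r^k = O(r^5) as r → ∞. Polynomial growth is O(e^{r^ε}) for every ε > 0 (since r^5/e^{r^ε} → 0), so ρ ≤ ε for all ε > 0, i.e. ρ = 0. Every nonconstant polynomial has order 0.
Therefore ρ = 0.

Order ρ = 0.
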